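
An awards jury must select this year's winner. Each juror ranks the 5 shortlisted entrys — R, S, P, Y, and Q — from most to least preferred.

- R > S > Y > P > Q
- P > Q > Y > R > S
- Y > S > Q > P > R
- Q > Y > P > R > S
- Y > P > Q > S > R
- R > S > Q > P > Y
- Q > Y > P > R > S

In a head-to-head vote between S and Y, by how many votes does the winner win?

3

Ballots ranking S above Y: 2.
Ballots ranking Y above S: 5.
Y wins 5–2, a margin of 3.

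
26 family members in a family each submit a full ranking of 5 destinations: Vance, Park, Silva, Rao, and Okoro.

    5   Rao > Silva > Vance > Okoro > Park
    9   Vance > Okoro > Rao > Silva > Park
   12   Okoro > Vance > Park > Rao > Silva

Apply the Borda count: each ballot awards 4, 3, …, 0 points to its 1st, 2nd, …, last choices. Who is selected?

Vance

Borda scores:
  Vance: 5·2 + 9·4 + 12·3 = 82
  Park: 5·0 + 9·0 + 12·2 = 24
  Silva: 5·3 + 9·1 + 12·0 = 24
  Rao: 5·4 + 9·2 + 12·1 = 50
  Okoro: 5·1 + 9·3 + 12·4 = 80
Vance has the highest total.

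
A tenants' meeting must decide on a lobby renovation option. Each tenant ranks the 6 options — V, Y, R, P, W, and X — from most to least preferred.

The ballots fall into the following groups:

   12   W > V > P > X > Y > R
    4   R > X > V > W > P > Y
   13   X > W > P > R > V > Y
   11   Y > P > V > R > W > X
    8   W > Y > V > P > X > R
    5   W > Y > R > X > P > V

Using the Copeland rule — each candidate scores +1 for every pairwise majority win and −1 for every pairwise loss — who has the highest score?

W

Pairwise results:
  V vs Y: V wins 29–24.
  V vs R: V wins 31–22.
  V vs P: P wins 29–24.
  V vs W: W wins 38–15.
  V vs X: V wins 31–22.
  Y vs R: Y wins 36–17.
  Y vs P: P wins 29–24.
  Y vs W: W wins 42–11.
  Y vs X: X wins 29–24.
  R vs P: P wins 44–9.
  R vs W: W wins 38–15.
  R vs X: X wins 33–20.
  P vs W: W wins 42–11.
  P vs X: P wins 31–22.
  W vs X: W wins 36–17.
Copeland scores (wins − losses):
  V: 3 − 2 = 1
  Y: 1 − 4 = -3
  R: 0 − 5 = -5
  P: 4 − 1 = 3
  W: 5 − 0 = 5
  X: 2 − 3 = -1
W has the best Copeland score.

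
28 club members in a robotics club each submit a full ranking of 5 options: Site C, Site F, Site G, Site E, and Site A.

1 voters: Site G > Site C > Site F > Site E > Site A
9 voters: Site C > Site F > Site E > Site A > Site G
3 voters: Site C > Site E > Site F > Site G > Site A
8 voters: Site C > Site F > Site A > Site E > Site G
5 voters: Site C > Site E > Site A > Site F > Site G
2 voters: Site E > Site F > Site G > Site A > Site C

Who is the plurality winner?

First-place vote totals:
  Site C: 25
  Site F: 0
  Site G: 1
  Site E: 2
  Site A: 0
Site C has the most first-place votes.

Site C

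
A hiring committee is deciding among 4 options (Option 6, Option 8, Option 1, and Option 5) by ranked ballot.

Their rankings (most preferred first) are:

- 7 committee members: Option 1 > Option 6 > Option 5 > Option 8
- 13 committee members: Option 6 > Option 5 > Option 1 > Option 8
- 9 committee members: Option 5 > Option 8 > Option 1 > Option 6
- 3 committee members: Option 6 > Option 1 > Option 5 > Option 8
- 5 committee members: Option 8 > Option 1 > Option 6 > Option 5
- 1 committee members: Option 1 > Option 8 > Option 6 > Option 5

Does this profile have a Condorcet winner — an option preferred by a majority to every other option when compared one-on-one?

Head-to-head results (38 voters total):
Option 6 vs Option 8: Option 6 wins 23–15.
Option 6 vs Option 1: Option 1 wins 22–16.
Option 6 vs Option 5: Option 6 wins 29–9.
Option 8 vs Option 1: Option 1 wins 24–14.
Option 8 vs Option 5: Option 5 wins 32–6.
Option 1 vs Option 5: Option 5 wins 22–16.
No candidate beats all others: Option 6 beats Option 5 beats Option 1 beats Option 6, a majority cycle.

No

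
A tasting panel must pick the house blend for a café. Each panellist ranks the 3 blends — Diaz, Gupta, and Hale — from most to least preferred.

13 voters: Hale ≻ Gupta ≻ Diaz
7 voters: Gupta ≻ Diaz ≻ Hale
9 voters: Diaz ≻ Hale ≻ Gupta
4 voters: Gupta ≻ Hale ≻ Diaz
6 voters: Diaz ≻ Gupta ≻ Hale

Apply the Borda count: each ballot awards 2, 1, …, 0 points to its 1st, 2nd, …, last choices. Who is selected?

Gupta

Borda scores:
  Diaz: 13·0 + 7·1 + 9·2 + 4·0 + 6·2 = 37
  Gupta: 13·1 + 7·2 + 9·0 + 4·2 + 6·1 = 41
  Hale: 13·2 + 7·0 + 9·1 + 4·1 + 6·0 = 39
Gupta has the highest total.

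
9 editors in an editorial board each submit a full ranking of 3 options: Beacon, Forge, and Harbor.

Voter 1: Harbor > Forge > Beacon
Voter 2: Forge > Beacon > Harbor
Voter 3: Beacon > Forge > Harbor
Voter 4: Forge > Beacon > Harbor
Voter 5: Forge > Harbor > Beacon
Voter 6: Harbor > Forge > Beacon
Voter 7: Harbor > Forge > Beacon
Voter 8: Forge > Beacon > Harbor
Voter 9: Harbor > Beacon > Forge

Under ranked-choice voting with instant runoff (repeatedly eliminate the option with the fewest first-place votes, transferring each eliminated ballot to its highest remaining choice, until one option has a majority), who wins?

Forge

Round 1: Forge 4, Harbor 4, Beacon 1. Beacon has the fewest and is eliminated.
Round 2: Forge 5, Harbor 4. Forge has a majority.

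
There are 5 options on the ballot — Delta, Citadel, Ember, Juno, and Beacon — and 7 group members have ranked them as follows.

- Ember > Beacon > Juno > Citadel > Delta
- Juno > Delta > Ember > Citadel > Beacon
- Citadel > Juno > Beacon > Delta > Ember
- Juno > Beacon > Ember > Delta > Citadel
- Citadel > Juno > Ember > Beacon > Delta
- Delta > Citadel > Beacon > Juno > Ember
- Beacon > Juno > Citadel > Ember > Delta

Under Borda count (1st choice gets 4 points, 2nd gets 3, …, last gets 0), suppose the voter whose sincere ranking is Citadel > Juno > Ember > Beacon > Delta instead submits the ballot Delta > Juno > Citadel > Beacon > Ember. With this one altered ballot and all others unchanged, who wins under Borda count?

Borda totals with the altered ballot: Delta 13, Citadel 13, Ember 9, Juno 20, Beacon 15.
The winner is unchanged: still Juno.

Juno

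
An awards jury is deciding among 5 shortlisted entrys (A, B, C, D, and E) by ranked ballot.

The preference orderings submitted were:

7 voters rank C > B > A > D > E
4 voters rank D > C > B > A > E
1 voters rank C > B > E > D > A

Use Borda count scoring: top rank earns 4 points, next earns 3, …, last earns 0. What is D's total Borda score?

24

Borda scores:
  A: 7·2 + 4·1 + 0 = 18
  B: 7·3 + 4·2 + 3 = 32
  C: 7·4 + 4·3 + 4 = 44
  D: 7·1 + 4·4 + 1 = 24
  E: 7·0 + 4·0 + 2 = 2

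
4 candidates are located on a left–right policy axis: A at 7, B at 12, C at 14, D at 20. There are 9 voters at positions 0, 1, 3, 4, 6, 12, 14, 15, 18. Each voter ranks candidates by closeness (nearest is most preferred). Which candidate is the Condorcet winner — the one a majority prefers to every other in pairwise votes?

With single-peaked preferences on a line, the Condorcet winner is the candidate closest to the median voter.
The median voter (position 6) is closest to A at 7.
Check: A vs B — voters closer to A: 5 of 9.

A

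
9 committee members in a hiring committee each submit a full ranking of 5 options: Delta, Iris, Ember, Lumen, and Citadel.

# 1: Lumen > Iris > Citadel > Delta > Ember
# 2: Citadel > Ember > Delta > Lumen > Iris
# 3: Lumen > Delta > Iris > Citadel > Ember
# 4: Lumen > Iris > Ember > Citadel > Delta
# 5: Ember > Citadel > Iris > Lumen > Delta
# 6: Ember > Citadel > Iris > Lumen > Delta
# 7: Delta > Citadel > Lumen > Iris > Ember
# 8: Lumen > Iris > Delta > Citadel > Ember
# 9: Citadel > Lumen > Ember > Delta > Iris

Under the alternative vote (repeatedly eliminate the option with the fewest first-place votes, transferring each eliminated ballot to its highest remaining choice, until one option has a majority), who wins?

Round 1: Lumen 4, Ember 2, Citadel 2, Delta 1, Iris 0. Iris has the fewest and is eliminated.
Round 2: Lumen 4, Ember 2, Citadel 2, Delta 1. Delta has the fewest and is eliminated.
Round 3: Lumen 4, Citadel 3, Ember 2. Ember has the fewest and is eliminated.
Round 4: Citadel 5, Lumen 4. Citadel has a majority.

Citadel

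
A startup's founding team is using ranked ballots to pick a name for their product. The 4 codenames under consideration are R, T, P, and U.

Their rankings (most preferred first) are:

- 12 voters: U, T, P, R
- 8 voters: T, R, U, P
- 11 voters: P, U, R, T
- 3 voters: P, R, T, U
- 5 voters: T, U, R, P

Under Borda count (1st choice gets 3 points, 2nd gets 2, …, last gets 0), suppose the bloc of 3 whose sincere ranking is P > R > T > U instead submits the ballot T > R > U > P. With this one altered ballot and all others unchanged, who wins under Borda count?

Borda totals with the altered ballot: R 38, T 72, P 45, U 79.
The winner is unchanged: still U.

U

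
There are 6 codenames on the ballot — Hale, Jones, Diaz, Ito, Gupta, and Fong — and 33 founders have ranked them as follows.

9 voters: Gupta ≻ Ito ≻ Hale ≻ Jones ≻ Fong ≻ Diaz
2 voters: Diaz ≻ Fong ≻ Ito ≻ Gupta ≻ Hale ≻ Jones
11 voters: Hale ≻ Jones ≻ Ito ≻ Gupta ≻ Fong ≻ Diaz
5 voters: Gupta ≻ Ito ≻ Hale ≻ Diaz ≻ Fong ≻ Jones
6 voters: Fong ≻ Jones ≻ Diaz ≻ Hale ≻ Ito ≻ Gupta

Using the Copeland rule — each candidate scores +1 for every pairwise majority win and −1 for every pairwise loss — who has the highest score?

Hale

Pairwise results:
  Hale vs Jones: Hale wins 27–6.
  Hale vs Diaz: Hale wins 25–8.
  Hale vs Ito: Hale wins 17–16.
  Hale vs Gupta: Hale wins 17–16.
  Hale vs Fong: Hale wins 25–8.
  Jones vs Diaz: Jones wins 26–7.
  Jones vs Ito: Jones wins 17–16.
  Jones vs Gupta: Jones wins 17–16.
  Jones vs Fong: Jones wins 20–13.
  Diaz vs Ito: Ito wins 25–8.
  Diaz vs Gupta: Gupta wins 25–8.
  Diaz vs Fong: Fong wins 26–7.
  Ito vs Gupta: Ito wins 19–14.
  Ito vs Fong: Ito wins 25–8.
  Gupta vs Fong: Gupta wins 25–8.
Copeland scores (wins − losses):
  Hale: 5 − 0 = 5
  Jones: 4 − 1 = 3
  Diaz: 0 − 5 = -5
  Ito: 3 − 2 = 1
  Gupta: 2 − 3 = -1
  Fong: 1 − 4 = -3
Hale has the best Copeland score.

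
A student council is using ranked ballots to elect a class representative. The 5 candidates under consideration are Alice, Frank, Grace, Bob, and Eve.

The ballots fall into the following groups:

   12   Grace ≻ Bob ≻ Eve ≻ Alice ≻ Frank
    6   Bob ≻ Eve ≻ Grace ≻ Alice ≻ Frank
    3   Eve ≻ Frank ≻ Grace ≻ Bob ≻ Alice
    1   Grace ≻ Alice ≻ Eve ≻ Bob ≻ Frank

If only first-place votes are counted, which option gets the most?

Grace

First-place vote totals:
  Alice: 0
  Frank: 0
  Grace: 13
  Bob: 6
  Eve: 3
Grace has the most first-place votes.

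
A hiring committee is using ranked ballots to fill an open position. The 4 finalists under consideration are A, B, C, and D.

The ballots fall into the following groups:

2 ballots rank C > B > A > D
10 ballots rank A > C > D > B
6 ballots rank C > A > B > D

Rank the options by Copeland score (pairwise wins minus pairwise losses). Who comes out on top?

A

Pairwise results:
  A vs B: A wins 16–2.
  A vs C: A wins 10–8.
  A vs D: A wins 18–0.
  B vs C: C wins 18–0.
  B vs D: D wins 10–8.
  C vs D: C wins 18–0.
Copeland scores (wins − losses):
  A: 3 − 0 = 3
  B: 0 − 3 = -3
  C: 2 − 1 = 1
  D: 1 − 2 = -1
A has the best Copeland score.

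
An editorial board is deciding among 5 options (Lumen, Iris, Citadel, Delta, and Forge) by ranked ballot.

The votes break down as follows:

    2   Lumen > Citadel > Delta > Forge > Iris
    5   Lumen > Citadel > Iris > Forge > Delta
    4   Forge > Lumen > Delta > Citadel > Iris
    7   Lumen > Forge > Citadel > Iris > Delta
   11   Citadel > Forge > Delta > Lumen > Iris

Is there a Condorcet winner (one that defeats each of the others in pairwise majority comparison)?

No

Head-to-head results (29 voters total):
Lumen vs Iris: Lumen wins 29–0.
Lumen vs Citadel: Lumen wins 18–11.
Lumen vs Delta: Lumen wins 18–11.
Lumen vs Forge: Forge wins 15–14.
Iris vs Citadel: Citadel wins 29–0.
Iris vs Delta: Delta wins 17–12.
Iris vs Forge: Forge wins 24–5.
Citadel vs Delta: Citadel wins 25–4.
Citadel vs Forge: Citadel wins 18–11.
Delta vs Forge: Forge wins 27–2.
No candidate beats all others: Lumen beats Citadel beats Forge beats Lumen, a majority cycle.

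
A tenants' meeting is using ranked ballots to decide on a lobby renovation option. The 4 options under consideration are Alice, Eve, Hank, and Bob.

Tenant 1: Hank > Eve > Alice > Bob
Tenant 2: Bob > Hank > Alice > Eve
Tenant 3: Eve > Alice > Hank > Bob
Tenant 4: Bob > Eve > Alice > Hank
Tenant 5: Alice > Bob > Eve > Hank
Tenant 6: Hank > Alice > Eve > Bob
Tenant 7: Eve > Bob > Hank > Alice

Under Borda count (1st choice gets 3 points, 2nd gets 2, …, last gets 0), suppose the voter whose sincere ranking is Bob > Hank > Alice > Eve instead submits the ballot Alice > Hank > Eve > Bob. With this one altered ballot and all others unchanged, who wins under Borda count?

Eve

Borda totals with the altered ballot: Alice 12, Eve 13, Hank 10, Bob 7.
The winner is unchanged: still Eve.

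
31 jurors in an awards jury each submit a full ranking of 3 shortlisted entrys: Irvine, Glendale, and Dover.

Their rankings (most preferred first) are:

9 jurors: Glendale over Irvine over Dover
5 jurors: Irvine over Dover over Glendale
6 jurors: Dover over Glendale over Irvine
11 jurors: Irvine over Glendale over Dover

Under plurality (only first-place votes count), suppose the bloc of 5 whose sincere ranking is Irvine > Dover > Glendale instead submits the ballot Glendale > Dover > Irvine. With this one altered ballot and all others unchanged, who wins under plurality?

Glendale

First-place totals with the altered ballot: Irvine 11, Glendale 14, Dover 6.
The switch changes the winner from Irvine to Glendale.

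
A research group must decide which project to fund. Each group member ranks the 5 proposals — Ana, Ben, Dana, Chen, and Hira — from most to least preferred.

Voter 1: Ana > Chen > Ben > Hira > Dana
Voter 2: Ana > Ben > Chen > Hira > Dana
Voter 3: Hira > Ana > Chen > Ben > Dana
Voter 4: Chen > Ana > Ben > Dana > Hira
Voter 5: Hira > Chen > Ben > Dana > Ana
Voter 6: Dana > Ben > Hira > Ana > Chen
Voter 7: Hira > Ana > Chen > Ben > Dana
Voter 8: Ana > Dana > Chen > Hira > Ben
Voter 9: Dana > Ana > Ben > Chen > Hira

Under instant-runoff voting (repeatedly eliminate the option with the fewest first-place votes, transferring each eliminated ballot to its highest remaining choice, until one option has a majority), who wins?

Round 1: Ana 3, Hira 3, Dana 2, Chen 1, Ben 0. Ben has the fewest and is eliminated.
Round 2: Ana 3, Hira 3, Dana 2, Chen 1. Chen has the fewest and is eliminated.
Round 3: Ana 4, Hira 3, Dana 2. Dana has the fewest and is eliminated.
Round 4: Ana 5, Hira 4. Ana has a majority.

Ana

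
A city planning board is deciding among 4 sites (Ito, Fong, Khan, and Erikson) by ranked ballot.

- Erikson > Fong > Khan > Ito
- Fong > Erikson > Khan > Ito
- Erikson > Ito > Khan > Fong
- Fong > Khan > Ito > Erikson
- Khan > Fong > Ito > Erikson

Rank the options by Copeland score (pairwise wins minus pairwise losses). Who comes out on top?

Pairwise results:
  Ito vs Fong: Fong wins 4–1.
  Ito vs Khan: Khan wins 4–1.
  Ito vs Erikson: Erikson wins 3–2.
  Fong vs Khan: Fong wins 3–2.
  Fong vs Erikson: Fong wins 3–2.
  Khan vs Erikson: Erikson wins 3–2.
Copeland scores (wins − losses):
  Ito: 0 − 3 = -3
  Fong: 3 − 0 = 3
  Khan: 1 − 2 = -1
  Erikson: 2 − 1 = 1
Fong has the best Copeland score.

Fong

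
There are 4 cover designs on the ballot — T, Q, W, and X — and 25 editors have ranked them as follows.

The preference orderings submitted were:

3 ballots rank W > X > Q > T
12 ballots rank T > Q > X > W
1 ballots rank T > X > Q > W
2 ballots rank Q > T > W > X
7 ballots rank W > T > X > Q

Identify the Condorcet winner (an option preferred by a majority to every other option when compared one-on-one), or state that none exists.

T

Head-to-head results (25 voters total):
T vs Q: T wins 20–5.
T vs W: T wins 15–10.
T vs X: T wins 22–3.
Q vs W: Q wins 15–10.
Q vs X: Q wins 14–11.
W vs X: X wins 13–12.
T beats each rival — Q (20–5), W (15–10), X (22–3) — so T is the Condorcet winner.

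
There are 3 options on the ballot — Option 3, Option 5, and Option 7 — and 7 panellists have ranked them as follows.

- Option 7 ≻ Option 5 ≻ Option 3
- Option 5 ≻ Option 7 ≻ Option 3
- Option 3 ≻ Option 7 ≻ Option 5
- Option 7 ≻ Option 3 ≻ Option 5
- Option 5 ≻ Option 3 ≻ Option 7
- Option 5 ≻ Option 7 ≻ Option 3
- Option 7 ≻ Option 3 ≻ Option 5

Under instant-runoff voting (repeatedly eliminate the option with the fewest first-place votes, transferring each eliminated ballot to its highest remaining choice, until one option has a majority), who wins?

Round 1: Option 5 3, Option 7 3, Option 3 1. Option 3 has the fewest and is eliminated.
Round 2: Option 7 4, Option 5 3. Option 7 has a majority.

Option 7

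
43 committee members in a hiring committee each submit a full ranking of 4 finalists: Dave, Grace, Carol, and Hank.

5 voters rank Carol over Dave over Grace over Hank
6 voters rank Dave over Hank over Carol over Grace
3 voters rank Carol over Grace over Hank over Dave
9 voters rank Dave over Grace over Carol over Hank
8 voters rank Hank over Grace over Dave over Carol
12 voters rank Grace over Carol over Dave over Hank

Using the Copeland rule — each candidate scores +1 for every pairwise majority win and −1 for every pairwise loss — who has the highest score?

Pairwise results:
  Dave vs Grace: Grace wins 23–20.
  Dave vs Carol: Dave wins 23–20.
  Dave vs Hank: Dave wins 32–11.
  Grace vs Carol: Grace wins 29–14.
  Grace vs Hank: Grace wins 29–14.
  Carol vs Hank: Carol wins 29–14.
Copeland scores (wins − losses):
  Dave: 2 − 1 = 1
  Grace: 3 − 0 = 3
  Carol: 1 − 2 = -1
  Hank: 0 − 3 = -3
Grace has the best Copeland score.

Grace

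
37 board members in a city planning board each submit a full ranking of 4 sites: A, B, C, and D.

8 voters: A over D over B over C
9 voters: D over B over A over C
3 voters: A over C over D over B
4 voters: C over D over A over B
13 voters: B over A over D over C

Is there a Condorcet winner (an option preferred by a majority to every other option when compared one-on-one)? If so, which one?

Head-to-head results (37 voters total):
A vs B: B wins 22–15.
A vs C: A wins 33–4.
A vs D: A wins 24–13.
B vs C: B wins 30–7.
B vs D: D wins 24–13.
C vs D: D wins 30–7.
No candidate beats all others: A beats D beats B beats A, a majority cycle.

No Condorcet winner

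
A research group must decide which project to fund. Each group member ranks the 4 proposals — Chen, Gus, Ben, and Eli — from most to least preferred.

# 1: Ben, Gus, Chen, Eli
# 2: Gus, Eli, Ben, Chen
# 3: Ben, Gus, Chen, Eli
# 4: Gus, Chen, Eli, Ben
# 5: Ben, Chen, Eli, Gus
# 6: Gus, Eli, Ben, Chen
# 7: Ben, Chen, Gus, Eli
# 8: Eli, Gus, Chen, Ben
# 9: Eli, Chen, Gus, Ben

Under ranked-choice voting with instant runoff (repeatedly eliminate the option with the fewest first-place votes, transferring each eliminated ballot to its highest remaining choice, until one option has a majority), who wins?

Gus

Round 1: Ben 4, Gus 3, Eli 2, Chen 0. Chen has the fewest and is eliminated.
Round 2: Ben 4, Gus 3, Eli 2. Eli has the fewest and is eliminated.
Round 3: Gus 5, Ben 4. Gus has a majority.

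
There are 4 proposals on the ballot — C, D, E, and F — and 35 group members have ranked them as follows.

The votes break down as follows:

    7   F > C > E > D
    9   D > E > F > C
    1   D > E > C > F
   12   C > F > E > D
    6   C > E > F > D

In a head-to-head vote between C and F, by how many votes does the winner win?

3

Ballots ranking C above F: 1+12+6 = 19.
Ballots ranking F above C: 7+9 = 16.
C wins 19–16, a margin of 3.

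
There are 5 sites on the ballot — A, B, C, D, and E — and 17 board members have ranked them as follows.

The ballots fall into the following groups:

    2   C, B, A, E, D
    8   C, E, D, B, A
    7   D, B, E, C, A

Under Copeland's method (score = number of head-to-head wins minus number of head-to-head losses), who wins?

Pairwise results:
  A vs B: B wins 17–0.
  A vs C: C wins 17–0.
  A vs D: D wins 15–2.
  A vs E: E wins 15–2.
  B vs C: C wins 10–7.
  B vs D: D wins 15–2.
  B vs E: B wins 9–8.
  C vs D: C wins 10–7.
  C vs E: C wins 10–7.
  D vs E: E wins 10–7.
Copeland scores (wins − losses):
  A: 0 − 4 = -4
  B: 2 − 2 = 0
  C: 4 − 0 = 4
  D: 2 − 2 = 0
  E: 2 − 2 = 0
C has the best Copeland score.

C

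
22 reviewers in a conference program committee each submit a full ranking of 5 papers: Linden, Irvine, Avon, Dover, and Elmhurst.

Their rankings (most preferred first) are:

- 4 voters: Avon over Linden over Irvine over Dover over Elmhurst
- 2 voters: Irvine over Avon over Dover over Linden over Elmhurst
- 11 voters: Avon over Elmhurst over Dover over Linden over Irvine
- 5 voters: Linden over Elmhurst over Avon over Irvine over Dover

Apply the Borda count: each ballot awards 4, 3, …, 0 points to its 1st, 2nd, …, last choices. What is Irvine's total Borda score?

21

Borda scores:
  Linden: 4·3 + 2·1 + 11·1 + 5·4 = 45
  Irvine: 4·2 + 2·4 + 11·0 + 5·1 = 21
  Avon: 4·4 + 2·3 + 11·4 + 5·2 = 76
  Dover: 4·1 + 2·2 + 11·2 + 5·0 = 30
  Elmhurst: 4·0 + 2·0 + 11·3 + 5·3 = 48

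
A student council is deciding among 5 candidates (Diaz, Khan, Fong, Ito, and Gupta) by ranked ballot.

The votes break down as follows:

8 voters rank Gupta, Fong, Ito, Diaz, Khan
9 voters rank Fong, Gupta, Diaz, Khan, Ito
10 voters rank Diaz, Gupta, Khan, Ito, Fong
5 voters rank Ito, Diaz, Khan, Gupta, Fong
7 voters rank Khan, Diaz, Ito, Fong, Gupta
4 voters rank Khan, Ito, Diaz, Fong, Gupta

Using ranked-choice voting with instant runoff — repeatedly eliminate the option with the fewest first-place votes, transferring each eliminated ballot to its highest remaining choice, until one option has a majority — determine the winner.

Round 1: Khan 11, Diaz 10, Fong 9, Gupta 8, Ito 5. Ito has the fewest and is eliminated.
Round 2: Diaz 15, Khan 11, Fong 9, Gupta 8. Gupta has the fewest and is eliminated.
Round 3: Fong 17, Diaz 15, Khan 11. Khan has the fewest and is eliminated.
Round 4: Diaz 26, Fong 17. Diaz has a majority.

Diaz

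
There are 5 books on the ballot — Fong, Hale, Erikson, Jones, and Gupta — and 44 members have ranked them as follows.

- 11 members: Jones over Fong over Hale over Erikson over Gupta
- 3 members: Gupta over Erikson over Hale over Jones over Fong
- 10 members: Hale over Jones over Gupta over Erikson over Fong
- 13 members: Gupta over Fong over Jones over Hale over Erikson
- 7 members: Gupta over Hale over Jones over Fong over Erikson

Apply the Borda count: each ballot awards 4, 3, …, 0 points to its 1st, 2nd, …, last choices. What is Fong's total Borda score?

79

Borda scores:
  Fong: 11·3 + 3·0 + 10·0 + 13·3 + 7·1 = 79
  Hale: 11·2 + 3·2 + 10·4 + 13·1 + 7·3 = 102
  Erikson: 11·1 + 3·3 + 10·1 + 13·0 + 7·0 = 30
  Jones: 11·4 + 3·1 + 10·3 + 13·2 + 7·2 = 117
  Gupta: 11·0 + 3·4 + 10·2 + 13·4 + 7·4 = 112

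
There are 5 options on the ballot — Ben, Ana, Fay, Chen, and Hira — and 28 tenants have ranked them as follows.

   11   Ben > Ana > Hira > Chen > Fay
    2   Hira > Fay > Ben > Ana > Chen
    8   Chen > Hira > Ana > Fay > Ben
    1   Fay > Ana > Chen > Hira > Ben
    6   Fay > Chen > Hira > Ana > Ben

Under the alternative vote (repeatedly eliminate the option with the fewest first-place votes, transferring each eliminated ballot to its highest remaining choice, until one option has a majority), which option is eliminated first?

Ana

Round 1: Ben 11, Chen 8, Fay 7, Hira 2, Ana 0. Ana has the fewest and is eliminated.
Round 2: Ben 11, Chen 8, Fay 7, Hira 2. Hira has the fewest and is eliminated.
Round 3: Ben 11, Fay 9, Chen 8. Chen has the fewest and is eliminated.
Round 4: Fay 17, Ben 11. Fay has a majority.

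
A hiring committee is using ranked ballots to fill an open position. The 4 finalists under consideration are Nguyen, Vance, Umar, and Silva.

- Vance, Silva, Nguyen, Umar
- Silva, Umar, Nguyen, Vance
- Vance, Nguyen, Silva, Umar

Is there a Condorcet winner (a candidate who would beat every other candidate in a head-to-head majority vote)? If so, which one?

Head-to-head results (3 voters total):
Nguyen vs Vance: Vance wins 2–1.
Nguyen vs Umar: Nguyen wins 2–1.
Nguyen vs Silva: Silva wins 2–1.
Vance vs Umar: Vance wins 2–1.
Vance vs Silva: Vance wins 2–1.
Umar vs Silva: Silva wins 3–0.
Vance beats each rival — Nguyen (2–1), Umar (2–1), Silva (2–1) — so Vance is the Condorcet winner.

Vance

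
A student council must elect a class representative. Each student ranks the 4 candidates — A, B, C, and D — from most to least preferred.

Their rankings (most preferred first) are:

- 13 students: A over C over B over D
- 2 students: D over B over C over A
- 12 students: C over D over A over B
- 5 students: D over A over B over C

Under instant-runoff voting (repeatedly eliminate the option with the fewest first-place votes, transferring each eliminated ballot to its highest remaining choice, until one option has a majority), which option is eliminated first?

Round 1: A 13, C 12, D 7, B 0. B has the fewest and is eliminated.
Round 2: A 13, C 12, D 7. D has the fewest and is eliminated.
Round 3: A 18, C 14. A has a majority.

B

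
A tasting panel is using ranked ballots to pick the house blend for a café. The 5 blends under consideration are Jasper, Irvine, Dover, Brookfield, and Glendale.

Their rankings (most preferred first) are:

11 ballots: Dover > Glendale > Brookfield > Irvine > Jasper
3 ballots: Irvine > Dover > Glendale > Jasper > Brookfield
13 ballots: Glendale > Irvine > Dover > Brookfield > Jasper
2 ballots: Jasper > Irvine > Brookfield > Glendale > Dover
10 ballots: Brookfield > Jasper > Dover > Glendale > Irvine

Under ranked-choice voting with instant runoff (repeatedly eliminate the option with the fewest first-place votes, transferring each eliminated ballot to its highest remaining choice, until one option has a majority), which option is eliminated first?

Jasper

Round 1: Glendale 13, Dover 11, Brookfield 10, Irvine 3, Jasper 2. Jasper has the fewest and is eliminated.
Round 2: Glendale 13, Dover 11, Brookfield 10, Irvine 5. Irvine has the fewest and is eliminated.
Round 3: Dover 14, Glendale 13, Brookfield 12. Brookfield has the fewest and is eliminated.
Round 4: Dover 24, Glendale 15. Dover has a majority.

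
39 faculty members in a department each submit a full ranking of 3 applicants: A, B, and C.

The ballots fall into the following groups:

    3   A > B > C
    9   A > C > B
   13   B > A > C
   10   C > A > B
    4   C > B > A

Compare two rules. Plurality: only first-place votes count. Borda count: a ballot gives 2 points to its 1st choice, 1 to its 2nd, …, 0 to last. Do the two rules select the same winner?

No

Plurality first-place counts: A 12, B 13, C 14 → C.
Borda totals: A 47, B 33, C 37 → A.
The two rules disagree: plurality picks C, Borda picks A.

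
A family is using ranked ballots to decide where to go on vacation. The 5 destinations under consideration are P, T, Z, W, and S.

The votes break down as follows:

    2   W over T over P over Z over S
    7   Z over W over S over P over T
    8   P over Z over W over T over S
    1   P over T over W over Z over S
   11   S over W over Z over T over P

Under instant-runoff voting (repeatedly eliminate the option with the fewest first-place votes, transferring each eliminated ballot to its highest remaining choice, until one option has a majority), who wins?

S

Round 1: S 11, P 9, Z 7, W 2, T 0. T has the fewest and is eliminated.
Round 2: S 11, P 9, Z 7, W 2. W has the fewest and is eliminated.
Round 3: P 11, S 11, Z 7. Z has the fewest and is eliminated.
Round 4: S 18, P 11. S has a majority.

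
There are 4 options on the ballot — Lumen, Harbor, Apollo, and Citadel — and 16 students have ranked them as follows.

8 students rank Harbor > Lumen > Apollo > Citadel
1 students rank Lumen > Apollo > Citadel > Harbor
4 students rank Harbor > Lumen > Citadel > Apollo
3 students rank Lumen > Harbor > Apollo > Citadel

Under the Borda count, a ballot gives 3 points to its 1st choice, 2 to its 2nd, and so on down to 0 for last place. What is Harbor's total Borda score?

Borda scores:
  Lumen: 8·2 + 3 + 4·2 + 3·3 = 36
  Harbor: 8·3 + 0 + 4·3 + 3·2 = 42
  Apollo: 8·1 + 2 + 4·0 + 3·1 = 13
  Citadel: 8·0 + 1 + 4·1 + 3·0 = 5

42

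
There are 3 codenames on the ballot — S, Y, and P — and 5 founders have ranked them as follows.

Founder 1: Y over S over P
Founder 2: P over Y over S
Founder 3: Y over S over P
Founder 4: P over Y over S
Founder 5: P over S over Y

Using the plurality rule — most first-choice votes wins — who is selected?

First-place vote totals:
  S: 0
  Y: 2
  P: 3
P has the most first-place votes.

P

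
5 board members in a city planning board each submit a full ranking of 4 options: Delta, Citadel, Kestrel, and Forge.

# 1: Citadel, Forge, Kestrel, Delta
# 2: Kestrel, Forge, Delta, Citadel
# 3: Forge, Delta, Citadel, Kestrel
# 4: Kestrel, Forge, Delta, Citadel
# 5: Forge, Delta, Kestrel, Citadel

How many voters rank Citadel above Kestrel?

Ballots ranking Citadel above Kestrel: 2.
Ballots ranking Kestrel above Citadel: 3.
So 2 of 5 voters prefer Citadel to Kestrel.

2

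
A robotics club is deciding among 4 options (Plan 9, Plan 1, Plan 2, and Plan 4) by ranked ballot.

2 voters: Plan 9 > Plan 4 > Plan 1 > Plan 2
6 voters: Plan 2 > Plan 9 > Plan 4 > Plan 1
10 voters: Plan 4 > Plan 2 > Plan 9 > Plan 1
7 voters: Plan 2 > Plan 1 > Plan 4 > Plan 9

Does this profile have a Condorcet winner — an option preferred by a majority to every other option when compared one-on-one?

Head-to-head results (25 voters total):
Plan 9 vs Plan 1: Plan 9 wins 18–7.
Plan 9 vs Plan 2: Plan 2 wins 23–2.
Plan 9 vs Plan 4: Plan 4 wins 17–8.
Plan 1 vs Plan 2: Plan 2 wins 23–2.
Plan 1 vs Plan 4: Plan 4 wins 18–7.
Plan 2 vs Plan 4: Plan 2 wins 13–12.
Plan 2 beats each rival — Plan 9 (23–2), Plan 1 (23–2), Plan 4 (13–12) — so Plan 2 is the Condorcet winner.

Yes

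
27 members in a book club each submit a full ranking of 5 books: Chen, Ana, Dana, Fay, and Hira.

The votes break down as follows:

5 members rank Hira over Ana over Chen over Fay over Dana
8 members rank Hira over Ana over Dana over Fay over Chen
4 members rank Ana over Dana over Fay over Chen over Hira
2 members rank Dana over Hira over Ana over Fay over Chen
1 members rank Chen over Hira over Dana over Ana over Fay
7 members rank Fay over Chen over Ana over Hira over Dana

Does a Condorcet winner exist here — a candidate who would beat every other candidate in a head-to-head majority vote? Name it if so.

Head-to-head results (27 voters total):
Chen vs Ana: Ana wins 19–8.
Chen vs Dana: Dana wins 14–13.
Chen vs Fay: Fay wins 21–6.
Chen vs Hira: Hira wins 15–12.
Ana vs Dana: Ana wins 24–3.
Ana vs Fay: Ana wins 20–7.
Ana vs Hira: Hira wins 16–11.
Dana vs Fay: Dana wins 15–12.
Dana vs Hira: Hira wins 21–6.
Fay vs Hira: Hira wins 16–11.
Hira beats each rival — Chen (15–12), Ana (16–11), Dana (21–6), Fay (16–11) — so Hira is the Condorcet winner.

Hira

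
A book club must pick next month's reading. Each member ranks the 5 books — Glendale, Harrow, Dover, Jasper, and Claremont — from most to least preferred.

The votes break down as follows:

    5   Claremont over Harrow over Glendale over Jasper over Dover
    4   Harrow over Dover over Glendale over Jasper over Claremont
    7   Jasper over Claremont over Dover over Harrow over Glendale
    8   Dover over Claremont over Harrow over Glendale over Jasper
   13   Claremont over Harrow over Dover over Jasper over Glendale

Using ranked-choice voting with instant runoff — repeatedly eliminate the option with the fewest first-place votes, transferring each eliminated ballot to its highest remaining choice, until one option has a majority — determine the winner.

Claremont

Round 1: Claremont 18, Dover 8, Jasper 7, Harrow 4, Glendale 0. Glendale has the fewest and is eliminated.
Round 2: Claremont 18, Dover 8, Jasper 7, Harrow 4. Harrow has the fewest and is eliminated.
Round 3: Claremont 18, Dover 12, Jasper 7. Jasper has the fewest and is eliminated.
Round 4: Claremont 25, Dover 12. Claremont has a majority.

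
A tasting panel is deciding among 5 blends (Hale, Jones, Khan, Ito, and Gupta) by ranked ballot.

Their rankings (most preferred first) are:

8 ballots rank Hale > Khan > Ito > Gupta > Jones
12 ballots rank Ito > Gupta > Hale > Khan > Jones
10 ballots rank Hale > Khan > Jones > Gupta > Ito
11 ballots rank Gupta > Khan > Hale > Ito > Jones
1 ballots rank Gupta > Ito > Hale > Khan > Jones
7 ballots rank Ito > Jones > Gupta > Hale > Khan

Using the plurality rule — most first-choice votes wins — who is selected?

First-place vote totals:
  Hale: 18
  Jones: 0
  Khan: 0
  Ito: 19
  Gupta: 12
Ito has the most first-place votes.

Ito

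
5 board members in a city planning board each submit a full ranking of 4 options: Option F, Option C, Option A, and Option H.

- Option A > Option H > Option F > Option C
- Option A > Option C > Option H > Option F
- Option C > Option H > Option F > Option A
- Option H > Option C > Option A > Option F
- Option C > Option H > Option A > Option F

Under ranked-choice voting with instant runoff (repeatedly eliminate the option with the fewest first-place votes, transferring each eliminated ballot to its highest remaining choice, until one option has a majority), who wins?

Round 1: Option C 2, Option A 2, Option H 1, Option F 0. Option F has the fewest and is eliminated.
Round 2: Option C 2, Option A 2, Option H 1. Option H has the fewest and is eliminated.
Round 3: Option C 3, Option A 2. Option C has a majority.

Option C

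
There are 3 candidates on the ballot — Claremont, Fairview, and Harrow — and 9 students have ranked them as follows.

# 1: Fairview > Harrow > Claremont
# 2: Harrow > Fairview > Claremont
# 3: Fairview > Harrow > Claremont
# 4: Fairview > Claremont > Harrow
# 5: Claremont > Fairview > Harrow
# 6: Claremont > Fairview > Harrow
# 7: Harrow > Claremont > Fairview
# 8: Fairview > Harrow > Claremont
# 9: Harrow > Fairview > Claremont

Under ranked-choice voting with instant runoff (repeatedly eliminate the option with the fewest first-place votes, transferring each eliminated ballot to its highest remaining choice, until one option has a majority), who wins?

Round 1: Fairview 4, Harrow 3, Claremont 2. Claremont has the fewest and is eliminated.
Round 2: Fairview 6, Harrow 3. Fairview has a majority.

Fairview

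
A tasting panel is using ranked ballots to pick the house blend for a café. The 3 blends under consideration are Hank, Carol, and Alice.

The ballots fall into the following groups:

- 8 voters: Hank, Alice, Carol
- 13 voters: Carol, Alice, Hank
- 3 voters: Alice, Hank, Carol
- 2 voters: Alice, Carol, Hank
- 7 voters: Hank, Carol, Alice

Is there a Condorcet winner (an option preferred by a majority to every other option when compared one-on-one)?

No

Head-to-head results (33 voters total):
Hank vs Carol: Hank wins 18–15.
Hank vs Alice: Alice wins 18–15.
Carol vs Alice: Carol wins 20–13.
No candidate beats all others: Hank beats Carol beats Alice beats Hank, a majority cycle.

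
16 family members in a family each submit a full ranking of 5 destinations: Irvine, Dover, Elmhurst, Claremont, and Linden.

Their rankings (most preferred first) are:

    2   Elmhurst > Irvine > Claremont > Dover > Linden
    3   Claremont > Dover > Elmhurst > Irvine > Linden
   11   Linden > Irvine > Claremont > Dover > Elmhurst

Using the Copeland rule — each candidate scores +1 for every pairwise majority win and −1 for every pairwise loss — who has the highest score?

Linden

Pairwise results:
  Irvine vs Dover: Irvine wins 13–3.
  Irvine vs Elmhurst: Irvine wins 11–5.
  Irvine vs Claremont: Irvine wins 13–3.
  Irvine vs Linden: Linden wins 11–5.
  Dover vs Elmhurst: Dover wins 14–2.
  Dover vs Claremont: Claremont wins 16–0.
  Dover vs Linden: Linden wins 11–5.
  Elmhurst vs Claremont: Claremont wins 14–2.
  Elmhurst vs Linden: Linden wins 11–5.
  Claremont vs Linden: Linden wins 11–5.
Copeland scores (wins − losses):
  Irvine: 3 − 1 = 2
  Dover: 1 − 3 = -2
  Elmhurst: 0 − 4 = -4
  Claremont: 2 − 2 = 0
  Linden: 4 − 0 = 4
Linden has the best Copeland score.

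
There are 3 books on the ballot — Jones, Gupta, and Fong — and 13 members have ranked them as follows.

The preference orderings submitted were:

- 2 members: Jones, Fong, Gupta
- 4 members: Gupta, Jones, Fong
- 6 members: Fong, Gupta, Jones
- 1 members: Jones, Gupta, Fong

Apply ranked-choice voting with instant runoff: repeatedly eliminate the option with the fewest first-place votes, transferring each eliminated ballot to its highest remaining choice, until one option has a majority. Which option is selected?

Round 1: Fong 6, Gupta 4, Jones 3. Jones has the fewest and is eliminated.
Round 2: Fong 8, Gupta 5. Fong has a majority.

Fong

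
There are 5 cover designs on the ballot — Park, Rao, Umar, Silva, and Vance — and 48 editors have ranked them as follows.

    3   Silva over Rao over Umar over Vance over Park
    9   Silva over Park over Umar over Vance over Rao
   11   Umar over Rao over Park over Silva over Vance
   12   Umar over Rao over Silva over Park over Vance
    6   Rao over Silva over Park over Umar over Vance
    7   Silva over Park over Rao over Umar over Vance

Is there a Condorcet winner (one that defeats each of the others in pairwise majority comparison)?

No

Head-to-head results (48 voters total):
Park vs Rao: Rao wins 32–16.
Park vs Umar: Umar wins 26–22.
Park vs Silva: Silva wins 37–11.
Park vs Vance: Park wins 45–3.
Rao vs Umar: Umar wins 32–16.
Rao vs Silva: Rao wins 29–19.
Rao vs Vance: Rao wins 39–9.
Umar vs Silva: Silva wins 25–23.
Umar vs Vance: Umar wins 48–0.
Silva vs Vance: Silva wins 48–0.
No candidate beats all others: Rao beats Silva beats Umar beats Rao, a majority cycle.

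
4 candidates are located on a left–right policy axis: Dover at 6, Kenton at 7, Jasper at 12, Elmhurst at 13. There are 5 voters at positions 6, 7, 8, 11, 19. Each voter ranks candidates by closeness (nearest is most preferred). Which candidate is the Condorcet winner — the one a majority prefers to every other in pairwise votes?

Kenton

With single-peaked preferences on a line, the Condorcet winner is the candidate closest to the median voter.
The median voter (position 8) is closest to Kenton at 7.
Check: Kenton vs Dover — voters closer to Kenton: 4 of 5.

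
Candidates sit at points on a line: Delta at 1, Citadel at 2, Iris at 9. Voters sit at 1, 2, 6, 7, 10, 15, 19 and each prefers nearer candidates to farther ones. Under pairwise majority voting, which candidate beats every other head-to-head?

Iris

With single-peaked preferences on a line, the Condorcet winner is the candidate closest to the median voter.
The median voter (position 7) is closest to Iris at 9.
Check: Iris vs Delta — voters closer to Iris: 5 of 7.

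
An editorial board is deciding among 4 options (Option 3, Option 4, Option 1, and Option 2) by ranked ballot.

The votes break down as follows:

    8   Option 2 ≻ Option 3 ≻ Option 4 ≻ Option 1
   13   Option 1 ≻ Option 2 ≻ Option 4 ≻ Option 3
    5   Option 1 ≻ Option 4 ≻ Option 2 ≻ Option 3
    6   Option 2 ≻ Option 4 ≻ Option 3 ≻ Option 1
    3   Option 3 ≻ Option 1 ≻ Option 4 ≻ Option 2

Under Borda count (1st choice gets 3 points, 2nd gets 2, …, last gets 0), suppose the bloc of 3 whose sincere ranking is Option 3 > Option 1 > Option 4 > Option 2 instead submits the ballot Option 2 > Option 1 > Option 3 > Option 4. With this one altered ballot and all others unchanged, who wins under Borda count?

Option 2

Borda totals with the altered ballot: Option 3 25, Option 4 43, Option 1 60, Option 2 82.
The winner is unchanged: still Option 2.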